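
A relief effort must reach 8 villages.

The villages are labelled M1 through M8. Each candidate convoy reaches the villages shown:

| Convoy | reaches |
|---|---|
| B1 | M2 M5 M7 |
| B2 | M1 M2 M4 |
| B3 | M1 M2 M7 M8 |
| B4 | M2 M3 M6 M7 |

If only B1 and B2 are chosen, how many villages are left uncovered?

Union of B1, B2 = {M1, M2, M4, M5, M7}.
Not covered: M3, M6, M8 — 3 villages.

3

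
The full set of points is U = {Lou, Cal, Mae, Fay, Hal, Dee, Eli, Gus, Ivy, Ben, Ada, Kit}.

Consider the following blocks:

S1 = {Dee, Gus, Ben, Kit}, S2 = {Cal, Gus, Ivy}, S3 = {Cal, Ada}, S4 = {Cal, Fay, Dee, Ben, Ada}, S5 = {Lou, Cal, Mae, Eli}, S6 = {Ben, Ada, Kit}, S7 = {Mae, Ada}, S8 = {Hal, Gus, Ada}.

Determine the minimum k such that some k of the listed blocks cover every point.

5

S1, S2, S4, S5, and S8 cover everything between them: the union {Lou, Cal, Mae, Fay, Hal, Dee, Eli, Gus, Ivy, Ben, Ada, Kit} is all of U.
No 4 of the 8 blocks cover everything (all 70 combinations miss at least one point), so 5 is optimal.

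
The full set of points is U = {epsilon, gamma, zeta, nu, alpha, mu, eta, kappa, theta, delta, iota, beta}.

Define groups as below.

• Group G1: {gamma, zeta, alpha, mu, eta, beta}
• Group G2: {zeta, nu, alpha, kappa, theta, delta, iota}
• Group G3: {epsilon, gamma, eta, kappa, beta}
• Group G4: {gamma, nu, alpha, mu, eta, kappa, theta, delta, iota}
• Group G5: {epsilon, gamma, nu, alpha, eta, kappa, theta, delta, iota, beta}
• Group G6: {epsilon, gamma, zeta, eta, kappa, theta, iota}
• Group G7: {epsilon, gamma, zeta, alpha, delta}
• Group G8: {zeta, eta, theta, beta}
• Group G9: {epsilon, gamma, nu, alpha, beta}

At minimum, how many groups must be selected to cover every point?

2

G1 and G5 cover everything between them: the union {epsilon, gamma, zeta, nu, alpha, mu, eta, kappa, theta, delta, iota, beta} is all of U.
No single group has all 12 points (the largest, G5, has 10), so 2 is optimal.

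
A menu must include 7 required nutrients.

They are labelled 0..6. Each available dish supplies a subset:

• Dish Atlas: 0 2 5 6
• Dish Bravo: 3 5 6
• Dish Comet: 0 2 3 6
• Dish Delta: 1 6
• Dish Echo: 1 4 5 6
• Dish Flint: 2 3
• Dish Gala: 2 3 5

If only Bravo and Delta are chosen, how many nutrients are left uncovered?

Union of Bravo, Delta = {1, 3, 5, 6}.
Not covered: 0, 2, 4 — 3 nutrients.

3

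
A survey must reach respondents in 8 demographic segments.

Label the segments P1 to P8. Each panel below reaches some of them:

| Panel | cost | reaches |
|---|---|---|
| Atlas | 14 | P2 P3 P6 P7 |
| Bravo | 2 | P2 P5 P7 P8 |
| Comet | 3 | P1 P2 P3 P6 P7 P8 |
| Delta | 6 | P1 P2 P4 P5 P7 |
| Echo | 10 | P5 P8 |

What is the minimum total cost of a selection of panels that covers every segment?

9

Comet, Delta together cover every segment (Comet ∪ Delta = {P1, P2, P3, P4, P5, P6, P7, P8}); total cost 3 + 6 = 9.
The greedy pick Bravo, Comet, Delta costs 11; no covering selection beats 9.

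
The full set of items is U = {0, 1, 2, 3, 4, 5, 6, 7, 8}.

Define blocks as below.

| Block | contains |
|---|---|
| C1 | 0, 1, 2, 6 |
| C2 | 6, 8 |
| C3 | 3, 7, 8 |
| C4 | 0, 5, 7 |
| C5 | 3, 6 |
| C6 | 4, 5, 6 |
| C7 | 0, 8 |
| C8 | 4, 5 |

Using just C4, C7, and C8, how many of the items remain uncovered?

4

Union of C4, C7, C8 = {0, 4, 5, 7, 8}.
Not covered: 1, 2, 3, 6 — 4 items.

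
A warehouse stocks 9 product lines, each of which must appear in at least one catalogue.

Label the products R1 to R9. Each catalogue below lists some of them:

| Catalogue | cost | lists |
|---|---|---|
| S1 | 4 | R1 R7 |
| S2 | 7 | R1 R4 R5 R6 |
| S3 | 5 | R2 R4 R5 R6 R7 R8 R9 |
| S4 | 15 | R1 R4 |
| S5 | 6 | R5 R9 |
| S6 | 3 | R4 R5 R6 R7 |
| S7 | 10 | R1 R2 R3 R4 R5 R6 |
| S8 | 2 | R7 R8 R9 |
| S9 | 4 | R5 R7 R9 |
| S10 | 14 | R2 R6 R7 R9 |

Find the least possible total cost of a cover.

S7, S8 together cover every product (S7 ∪ S8 = {R1, R2, R3, R4, R5, R6, R7, R8, R9}); total cost 10 + 2 = 12.
The greedy pick S8, S6, S7 costs 15; no covering selection beats 12.

12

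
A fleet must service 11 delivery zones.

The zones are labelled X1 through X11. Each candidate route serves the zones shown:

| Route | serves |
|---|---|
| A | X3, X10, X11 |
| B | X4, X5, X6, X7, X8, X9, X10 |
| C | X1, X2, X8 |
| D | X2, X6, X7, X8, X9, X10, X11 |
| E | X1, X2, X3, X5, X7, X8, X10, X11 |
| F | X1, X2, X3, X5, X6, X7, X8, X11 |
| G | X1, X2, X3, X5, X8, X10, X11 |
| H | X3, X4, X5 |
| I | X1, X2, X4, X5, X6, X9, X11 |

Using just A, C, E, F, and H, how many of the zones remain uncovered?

1

Union of A, C, E, F, H = {X1, X2, X3, X4, X5, X6, X7, X8, X10, X11}.
Not covered: X9 — 1 zone.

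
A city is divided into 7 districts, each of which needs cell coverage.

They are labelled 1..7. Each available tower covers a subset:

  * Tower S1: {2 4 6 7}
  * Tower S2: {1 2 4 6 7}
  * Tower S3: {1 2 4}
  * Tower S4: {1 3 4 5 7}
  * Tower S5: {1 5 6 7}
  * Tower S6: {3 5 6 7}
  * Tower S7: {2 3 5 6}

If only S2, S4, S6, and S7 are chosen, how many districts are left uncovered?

0

Union of S2, S4, S6, S7 = {1, 2, 3, 4, 5, 6, 7} — that's every district, so 0 are uncovered.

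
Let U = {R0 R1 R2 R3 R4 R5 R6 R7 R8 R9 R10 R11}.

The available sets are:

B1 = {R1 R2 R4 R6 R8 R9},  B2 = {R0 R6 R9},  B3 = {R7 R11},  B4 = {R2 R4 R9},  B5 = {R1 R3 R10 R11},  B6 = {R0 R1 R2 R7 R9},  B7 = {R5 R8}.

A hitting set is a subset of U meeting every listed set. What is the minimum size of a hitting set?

H = {R5, R9, R11} meets every set (each contains at least one member of H), and |H| = 3.
The sets B2, B5, B7 are pairwise disjoint, so any hitting set needs a separate point for each — at least 3. Hence 3 is optimal.

3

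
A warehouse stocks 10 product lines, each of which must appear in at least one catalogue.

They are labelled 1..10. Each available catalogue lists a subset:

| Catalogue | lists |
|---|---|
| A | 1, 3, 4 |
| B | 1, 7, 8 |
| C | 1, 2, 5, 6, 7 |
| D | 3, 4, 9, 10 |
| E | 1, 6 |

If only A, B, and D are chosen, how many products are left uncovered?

Union of A, B, D = {1, 3, 4, 7, 8, 9, 10}.
Not covered: 2, 5, 6 — 3 products.

3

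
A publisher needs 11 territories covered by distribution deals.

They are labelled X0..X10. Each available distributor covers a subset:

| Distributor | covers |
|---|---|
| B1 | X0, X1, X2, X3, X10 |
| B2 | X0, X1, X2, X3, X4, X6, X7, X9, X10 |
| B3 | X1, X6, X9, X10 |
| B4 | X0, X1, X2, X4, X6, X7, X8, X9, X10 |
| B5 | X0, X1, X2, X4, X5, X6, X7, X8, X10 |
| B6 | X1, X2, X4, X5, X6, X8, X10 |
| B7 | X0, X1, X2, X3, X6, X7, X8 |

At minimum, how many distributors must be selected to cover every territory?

2

Take {B2, B5}. Their union is {X0, X1, X2, X3, X4, X5, X6, X7, X8, X9, X10}, which is all 11 territories.
No single distributor has all 11 territories (the largest, B2, has 9), so 2 is optimal.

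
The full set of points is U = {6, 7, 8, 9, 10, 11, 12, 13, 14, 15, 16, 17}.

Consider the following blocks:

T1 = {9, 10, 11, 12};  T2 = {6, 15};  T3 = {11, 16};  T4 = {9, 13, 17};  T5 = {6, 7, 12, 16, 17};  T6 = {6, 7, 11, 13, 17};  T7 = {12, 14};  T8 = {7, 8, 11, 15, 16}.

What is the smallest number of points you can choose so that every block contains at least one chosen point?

Take H = {6, 12, 13, 16}. Each listed block contains at least one of these, so H is a hitting set of size 4.
The blocks T2, T3, T4, T7 are pairwise disjoint, so any hitting set needs a separate point for each — at least 4. Hence 4 is optimal.

4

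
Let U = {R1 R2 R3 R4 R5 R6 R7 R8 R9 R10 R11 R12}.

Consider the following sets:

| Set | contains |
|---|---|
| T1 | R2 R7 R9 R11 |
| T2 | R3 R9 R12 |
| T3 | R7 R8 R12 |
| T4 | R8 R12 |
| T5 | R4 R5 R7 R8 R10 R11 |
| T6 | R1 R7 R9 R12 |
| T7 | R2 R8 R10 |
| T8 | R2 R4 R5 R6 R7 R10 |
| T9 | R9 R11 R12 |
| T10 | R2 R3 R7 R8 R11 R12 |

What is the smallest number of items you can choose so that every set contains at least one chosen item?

3

The 3 items {R2, R4, R12} hit every set.
No choice of 2 items meets every set, so 3 is the minimum.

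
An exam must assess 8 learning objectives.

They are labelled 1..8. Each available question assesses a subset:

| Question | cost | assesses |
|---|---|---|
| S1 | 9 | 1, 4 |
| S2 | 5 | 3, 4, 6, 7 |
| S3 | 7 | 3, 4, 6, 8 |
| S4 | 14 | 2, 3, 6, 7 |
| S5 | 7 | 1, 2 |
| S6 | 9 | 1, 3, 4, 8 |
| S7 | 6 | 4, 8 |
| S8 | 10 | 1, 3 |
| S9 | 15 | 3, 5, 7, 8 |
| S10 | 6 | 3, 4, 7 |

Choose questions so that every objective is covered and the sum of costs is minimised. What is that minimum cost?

27

S2, S5, S9 together cover every objective (S2 ∪ S5 ∪ S9 = {1, 2, 3, 4, 5, 6, 7, 8}); total cost 5 + 7 + 15 = 27.
The greedy pick S2, S5, S7, S9 costs 33; no covering selection beats 27.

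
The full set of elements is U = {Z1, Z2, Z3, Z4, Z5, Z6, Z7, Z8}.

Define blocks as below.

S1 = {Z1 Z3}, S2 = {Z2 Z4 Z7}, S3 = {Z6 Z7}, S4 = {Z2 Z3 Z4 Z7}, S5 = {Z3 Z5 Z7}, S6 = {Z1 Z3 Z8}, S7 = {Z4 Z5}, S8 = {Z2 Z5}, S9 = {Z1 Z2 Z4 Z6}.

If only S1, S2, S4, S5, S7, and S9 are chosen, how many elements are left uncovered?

Union of S1, S2, S4, S5, S7, S9 = {Z1, Z2, Z3, Z4, Z5, Z6, Z7}.
Not covered: Z8 — 1 element.

1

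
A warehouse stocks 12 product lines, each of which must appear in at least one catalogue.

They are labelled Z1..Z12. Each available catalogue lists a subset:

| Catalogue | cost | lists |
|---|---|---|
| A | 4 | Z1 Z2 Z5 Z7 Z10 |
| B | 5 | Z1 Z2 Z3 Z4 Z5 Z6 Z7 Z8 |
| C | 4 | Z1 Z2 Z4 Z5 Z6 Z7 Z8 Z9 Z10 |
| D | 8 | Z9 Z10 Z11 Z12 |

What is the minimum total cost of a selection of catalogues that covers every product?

B, D together cover every product (B ∪ D = {Z1, Z2, Z3, Z4, Z5, Z6, Z7, Z8, Z9, Z10, Z11, Z12}); total cost 5 + 8 = 13.
The greedy pick C, D, B costs 17; no covering selection beats 13.

13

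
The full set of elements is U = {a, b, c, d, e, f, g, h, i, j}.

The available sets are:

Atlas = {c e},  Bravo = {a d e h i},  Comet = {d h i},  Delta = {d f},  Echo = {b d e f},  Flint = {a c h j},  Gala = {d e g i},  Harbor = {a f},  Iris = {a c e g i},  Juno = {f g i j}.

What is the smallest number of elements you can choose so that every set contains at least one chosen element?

3

The 3 elements {e, f, h} hit every set.
The sets Atlas, Comet, Harbor are pairwise disjoint, so any hitting set needs a separate element for each — at least 3. Hence 3 is optimal.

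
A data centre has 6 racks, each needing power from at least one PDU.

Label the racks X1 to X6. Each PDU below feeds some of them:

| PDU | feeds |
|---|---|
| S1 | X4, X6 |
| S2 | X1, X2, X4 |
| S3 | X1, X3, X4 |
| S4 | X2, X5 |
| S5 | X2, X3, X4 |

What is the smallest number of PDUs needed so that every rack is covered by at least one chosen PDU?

3

Take {S1, S3, S4}. Their union is {X1, X2, X3, X4, X5, X6}, which is all 6 racks.
Only S4 contains X5, so S4 is forced; the remaining 4 racks need at least 2 more PDUs (each remaining PDU adds at most 3) — so at least 3 PDUs are needed, and 3 is optimal.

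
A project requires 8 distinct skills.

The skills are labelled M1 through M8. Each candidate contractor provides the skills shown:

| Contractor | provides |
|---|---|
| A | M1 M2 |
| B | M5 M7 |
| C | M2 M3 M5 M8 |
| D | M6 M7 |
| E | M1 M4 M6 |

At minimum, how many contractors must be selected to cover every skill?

3

C and D and E together: C ∪ D ∪ E = {M1, M2, M3, M4, M5, M6, M7, M8} — every skill is covered.
Only C contains M3, so C is forced; the remaining 4 skills need at least 2 more contractors (each remaining contractor adds at most 3) — so at least 3 contractors are needed, and 3 is optimal.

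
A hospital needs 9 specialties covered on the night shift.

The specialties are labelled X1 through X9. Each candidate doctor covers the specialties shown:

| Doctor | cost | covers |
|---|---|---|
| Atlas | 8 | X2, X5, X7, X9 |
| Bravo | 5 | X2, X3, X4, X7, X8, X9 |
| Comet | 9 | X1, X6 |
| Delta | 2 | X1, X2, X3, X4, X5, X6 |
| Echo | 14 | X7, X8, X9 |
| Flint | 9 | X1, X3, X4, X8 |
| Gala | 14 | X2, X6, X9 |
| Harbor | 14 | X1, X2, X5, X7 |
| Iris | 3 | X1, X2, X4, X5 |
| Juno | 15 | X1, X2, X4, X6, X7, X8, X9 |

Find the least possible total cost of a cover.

Bravo, Delta together cover every specialty (Bravo ∪ Delta = {X1, X2, X3, X4, X5, X6, X7, X8, X9}); total cost 5 + 2 = 7.
No covering selection has total cost below 7.

7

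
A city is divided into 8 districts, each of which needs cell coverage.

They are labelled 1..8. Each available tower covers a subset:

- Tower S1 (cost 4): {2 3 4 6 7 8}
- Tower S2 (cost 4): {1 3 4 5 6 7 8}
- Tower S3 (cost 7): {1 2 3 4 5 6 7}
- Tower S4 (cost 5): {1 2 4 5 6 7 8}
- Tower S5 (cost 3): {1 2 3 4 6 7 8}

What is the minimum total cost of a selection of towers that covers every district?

7

S2, S5 together cover every district (S2 ∪ S5 = {1, 2, 3, 4, 5, 6, 7, 8}); total cost 4 + 3 = 7.
No covering selection has total cost below 7.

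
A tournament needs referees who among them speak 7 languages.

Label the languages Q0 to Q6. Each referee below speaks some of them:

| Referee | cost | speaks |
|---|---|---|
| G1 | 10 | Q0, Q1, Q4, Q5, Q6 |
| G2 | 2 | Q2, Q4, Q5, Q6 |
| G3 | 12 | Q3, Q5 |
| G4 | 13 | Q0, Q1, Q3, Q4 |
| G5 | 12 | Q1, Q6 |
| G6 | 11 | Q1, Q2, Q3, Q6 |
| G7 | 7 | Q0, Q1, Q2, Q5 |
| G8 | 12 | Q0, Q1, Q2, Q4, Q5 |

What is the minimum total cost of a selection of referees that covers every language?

15

G2, G4 together cover every language (G2 ∪ G4 = {Q0, Q1, Q2, Q3, Q4, Q5, Q6}); total cost 2 + 13 = 15.
The greedy pick G2, G7, G6 costs 20; no covering selection beats 15.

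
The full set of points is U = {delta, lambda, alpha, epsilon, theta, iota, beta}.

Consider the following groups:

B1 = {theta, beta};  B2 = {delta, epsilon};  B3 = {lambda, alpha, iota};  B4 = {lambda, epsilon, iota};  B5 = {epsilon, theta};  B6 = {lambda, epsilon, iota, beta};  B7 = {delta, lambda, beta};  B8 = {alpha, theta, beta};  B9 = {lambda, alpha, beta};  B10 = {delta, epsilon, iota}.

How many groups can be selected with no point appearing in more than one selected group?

B1, B2, B3 are pairwise disjoint (B1={theta,beta}; B2={delta,epsilon}; B3={lambda,alpha,iota}).
Every remaining group overlaps one of these, and no 4 of the listed groups are pairwise disjoint, so 3 is the maximum.

3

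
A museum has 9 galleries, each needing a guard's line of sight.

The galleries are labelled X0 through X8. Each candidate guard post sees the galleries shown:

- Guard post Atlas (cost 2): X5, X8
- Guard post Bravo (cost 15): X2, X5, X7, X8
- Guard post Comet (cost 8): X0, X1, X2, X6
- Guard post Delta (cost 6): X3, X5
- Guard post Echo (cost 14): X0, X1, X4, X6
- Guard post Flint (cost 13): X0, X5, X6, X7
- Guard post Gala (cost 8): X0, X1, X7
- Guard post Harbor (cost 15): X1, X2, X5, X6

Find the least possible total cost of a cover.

35

Bravo, Delta, Echo together cover every gallery (Bravo ∪ Delta ∪ Echo = {X0, X1, X2, X3, X4, X5, X6, X7, X8}); total cost 15 + 6 + 14 = 35.
The greedy pick Atlas, Comet, Delta, Gala, Echo costs 38; no covering selection beats 35.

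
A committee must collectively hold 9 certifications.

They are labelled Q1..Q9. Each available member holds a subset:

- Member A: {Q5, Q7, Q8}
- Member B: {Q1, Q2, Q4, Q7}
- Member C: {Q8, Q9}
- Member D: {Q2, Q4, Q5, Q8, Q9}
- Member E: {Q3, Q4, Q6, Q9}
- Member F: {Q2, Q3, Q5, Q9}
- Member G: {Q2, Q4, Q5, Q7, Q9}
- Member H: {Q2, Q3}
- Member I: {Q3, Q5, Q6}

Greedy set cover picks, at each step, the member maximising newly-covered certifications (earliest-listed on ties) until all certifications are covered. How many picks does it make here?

Greedy: pick D (covers 5 new) → pick B (covers 2 new) → pick E (covers 2 new). Total picks: 3.

3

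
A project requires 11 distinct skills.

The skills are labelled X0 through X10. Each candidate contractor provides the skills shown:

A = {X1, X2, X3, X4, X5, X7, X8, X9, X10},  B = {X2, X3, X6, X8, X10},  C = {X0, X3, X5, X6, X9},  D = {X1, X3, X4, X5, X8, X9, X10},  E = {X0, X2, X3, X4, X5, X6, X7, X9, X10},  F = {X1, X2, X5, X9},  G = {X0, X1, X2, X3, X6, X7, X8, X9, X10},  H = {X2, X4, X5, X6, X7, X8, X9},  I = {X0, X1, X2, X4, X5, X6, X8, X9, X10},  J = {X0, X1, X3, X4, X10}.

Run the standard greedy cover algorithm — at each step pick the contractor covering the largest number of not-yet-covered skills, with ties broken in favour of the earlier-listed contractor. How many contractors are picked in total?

Greedy: pick A (covers 9 new) → pick C (covers 2 new). Total picks: 2.

2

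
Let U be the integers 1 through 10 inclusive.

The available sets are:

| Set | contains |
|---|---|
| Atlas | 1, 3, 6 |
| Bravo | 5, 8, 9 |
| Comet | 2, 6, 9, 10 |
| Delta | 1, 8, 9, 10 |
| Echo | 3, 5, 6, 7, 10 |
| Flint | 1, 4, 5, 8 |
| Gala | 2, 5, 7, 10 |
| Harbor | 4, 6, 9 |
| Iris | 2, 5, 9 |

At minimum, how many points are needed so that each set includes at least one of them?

3

Take H = {5, 6, 9}. Each listed set contains at least one of these, so H is a hitting set of size 3.
No choice of 2 points meets every set, so 3 is the minimum.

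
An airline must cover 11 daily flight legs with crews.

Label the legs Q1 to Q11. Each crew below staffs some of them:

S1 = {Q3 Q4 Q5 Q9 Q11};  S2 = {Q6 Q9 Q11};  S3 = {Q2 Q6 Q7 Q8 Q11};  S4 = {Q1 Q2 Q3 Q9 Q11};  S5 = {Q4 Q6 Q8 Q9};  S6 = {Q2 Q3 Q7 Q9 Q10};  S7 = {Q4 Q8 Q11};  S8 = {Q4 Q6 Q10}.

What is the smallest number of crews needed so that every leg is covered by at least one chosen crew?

4

Take {S1, S3, S4, S8}. Their union is {Q1, Q2, Q3, Q4, Q5, Q6, Q7, Q8, Q9, Q10, Q11}, which is all 11 legs.
No 3 of the 8 crews cover everything (all 56 combinations miss at least one leg), so 4 is optimal.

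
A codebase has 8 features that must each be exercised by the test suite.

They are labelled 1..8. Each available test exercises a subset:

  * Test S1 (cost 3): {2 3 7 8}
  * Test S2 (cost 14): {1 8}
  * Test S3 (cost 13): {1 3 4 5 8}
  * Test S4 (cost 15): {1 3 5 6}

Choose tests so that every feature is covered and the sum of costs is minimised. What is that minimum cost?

31

S1, S3, S4 together cover every feature (S1 ∪ S3 ∪ S4 = {1, 2, 3, 4, 5, 6, 7, 8}); total cost 3 + 13 + 15 = 31.
No covering selection has total cost below 31.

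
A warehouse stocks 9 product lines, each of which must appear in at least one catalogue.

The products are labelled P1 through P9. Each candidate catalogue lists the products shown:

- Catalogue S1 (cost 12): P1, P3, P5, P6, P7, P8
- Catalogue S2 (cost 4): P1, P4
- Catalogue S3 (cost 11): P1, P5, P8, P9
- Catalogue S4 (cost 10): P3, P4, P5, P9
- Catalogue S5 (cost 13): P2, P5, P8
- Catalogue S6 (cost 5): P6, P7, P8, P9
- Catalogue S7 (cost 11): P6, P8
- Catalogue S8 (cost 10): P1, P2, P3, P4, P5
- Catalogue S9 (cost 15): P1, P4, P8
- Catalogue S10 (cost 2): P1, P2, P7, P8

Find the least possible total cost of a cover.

S6, S8 together cover every product (S6 ∪ S8 = {P1, P2, P3, P4, P5, P6, P7, P8, P9}); total cost 5 + 10 = 15.
The greedy pick S10, S4, S6 costs 17; no covering selection beats 15.

15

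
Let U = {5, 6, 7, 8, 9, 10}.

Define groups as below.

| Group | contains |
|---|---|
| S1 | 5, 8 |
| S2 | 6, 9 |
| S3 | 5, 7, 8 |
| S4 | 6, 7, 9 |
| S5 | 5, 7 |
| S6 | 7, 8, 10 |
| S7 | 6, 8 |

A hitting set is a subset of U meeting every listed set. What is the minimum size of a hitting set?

H = {5, 8, 9} meets every group (each contains at least one member of H), and |H| = 3.
No choice of 2 elements meets every group, so 3 is the minimum.

3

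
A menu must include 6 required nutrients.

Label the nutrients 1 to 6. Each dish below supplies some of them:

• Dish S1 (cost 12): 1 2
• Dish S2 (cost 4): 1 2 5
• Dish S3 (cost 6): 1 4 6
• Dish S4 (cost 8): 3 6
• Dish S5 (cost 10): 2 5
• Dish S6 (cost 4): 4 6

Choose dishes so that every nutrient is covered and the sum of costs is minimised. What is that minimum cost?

16

S2, S4, S6 together cover every nutrient (S2 ∪ S4 ∪ S6 = {1, 2, 3, 4, 5, 6}); total cost 4 + 8 + 4 = 16.
No covering selection has total cost below 16.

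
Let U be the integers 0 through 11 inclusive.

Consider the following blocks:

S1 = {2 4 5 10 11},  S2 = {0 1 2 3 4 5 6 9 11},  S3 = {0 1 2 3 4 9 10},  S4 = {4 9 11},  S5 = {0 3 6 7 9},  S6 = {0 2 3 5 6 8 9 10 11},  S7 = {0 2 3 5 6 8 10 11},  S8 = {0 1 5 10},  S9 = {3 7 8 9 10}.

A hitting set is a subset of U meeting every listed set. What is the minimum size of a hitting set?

2

H = {9, 10} meets every block (each contains at least one member of H), and |H| = 2.
The blocks S1, S5 are pairwise disjoint, so any hitting set needs a separate item for each — at least 2. Hence 2 is optimal.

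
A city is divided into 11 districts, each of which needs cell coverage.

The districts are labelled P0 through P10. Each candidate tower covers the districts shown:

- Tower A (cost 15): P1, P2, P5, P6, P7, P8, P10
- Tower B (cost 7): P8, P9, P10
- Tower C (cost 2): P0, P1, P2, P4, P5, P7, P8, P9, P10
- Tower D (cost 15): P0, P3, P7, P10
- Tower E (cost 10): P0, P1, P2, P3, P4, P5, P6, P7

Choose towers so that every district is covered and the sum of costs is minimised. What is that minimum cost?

C, E together cover every district (C ∪ E = {P0, P1, P2, P3, P4, P5, P6, P7, P8, P9, P10}); total cost 2 + 10 = 12.
No covering selection has total cost below 12.

12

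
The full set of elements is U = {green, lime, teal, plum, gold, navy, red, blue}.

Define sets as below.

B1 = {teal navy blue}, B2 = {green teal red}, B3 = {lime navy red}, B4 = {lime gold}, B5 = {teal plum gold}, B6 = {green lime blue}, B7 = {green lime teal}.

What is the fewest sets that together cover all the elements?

3

B3 and B5 and B6 together: B3 ∪ B5 ∪ B6 = {green, lime, teal, plum, gold, navy, red, blue} — every element is covered.
Each set has at most 3 elements, and 2·3 = 6 < 8 — so at least 3 sets are needed, and 3 is optimal.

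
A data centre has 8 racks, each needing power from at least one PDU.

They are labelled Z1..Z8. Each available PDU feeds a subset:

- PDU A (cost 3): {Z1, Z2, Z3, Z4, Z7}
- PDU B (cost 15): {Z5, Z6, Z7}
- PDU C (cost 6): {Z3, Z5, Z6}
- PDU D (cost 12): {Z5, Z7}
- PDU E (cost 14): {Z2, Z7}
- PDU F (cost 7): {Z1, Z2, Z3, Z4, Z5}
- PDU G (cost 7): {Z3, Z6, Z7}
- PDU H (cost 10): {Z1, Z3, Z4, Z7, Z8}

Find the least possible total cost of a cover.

A, C, H together cover every rack (A ∪ C ∪ H = {Z1, Z2, Z3, Z4, Z5, Z6, Z7, Z8}); total cost 3 + 6 + 10 = 19.
No covering selection has total cost below 19.

19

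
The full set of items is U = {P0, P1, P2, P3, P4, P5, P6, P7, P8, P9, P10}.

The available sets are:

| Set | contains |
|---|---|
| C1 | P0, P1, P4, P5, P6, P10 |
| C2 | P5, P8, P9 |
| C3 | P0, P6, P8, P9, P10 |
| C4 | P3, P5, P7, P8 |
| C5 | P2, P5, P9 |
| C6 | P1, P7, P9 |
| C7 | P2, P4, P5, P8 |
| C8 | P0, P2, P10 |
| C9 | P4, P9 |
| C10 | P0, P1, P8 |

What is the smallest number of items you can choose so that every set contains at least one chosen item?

3

Take H = {P0, P8, P9}. Each listed set contains at least one of these, so H is a hitting set of size 3.
The sets C4, C8, C9 are pairwise disjoint, so any hitting set needs a separate item for each — at least 3. Hence 3 is optimal.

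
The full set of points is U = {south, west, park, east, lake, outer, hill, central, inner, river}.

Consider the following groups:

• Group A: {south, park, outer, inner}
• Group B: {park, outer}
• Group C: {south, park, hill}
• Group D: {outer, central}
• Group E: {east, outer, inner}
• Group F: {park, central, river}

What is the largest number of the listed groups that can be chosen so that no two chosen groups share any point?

C, E are pairwise disjoint (C={south,park,hill}; E={east,outer,inner}).
Every remaining group overlaps one of these, and no 3 of the listed groups are pairwise disjoint, so 2 is the maximum.

2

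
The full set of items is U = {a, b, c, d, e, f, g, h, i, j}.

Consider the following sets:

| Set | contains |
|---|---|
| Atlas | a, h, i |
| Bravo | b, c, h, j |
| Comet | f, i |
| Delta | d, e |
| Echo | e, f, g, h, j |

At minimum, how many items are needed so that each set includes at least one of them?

T = {d, i, j} meets every set (each contains at least one member of T), and |T| = 3.
The sets Bravo, Comet, Delta are pairwise disjoint, so any hitting set needs a separate item for each — at least 3. Hence 3 is optimal.

3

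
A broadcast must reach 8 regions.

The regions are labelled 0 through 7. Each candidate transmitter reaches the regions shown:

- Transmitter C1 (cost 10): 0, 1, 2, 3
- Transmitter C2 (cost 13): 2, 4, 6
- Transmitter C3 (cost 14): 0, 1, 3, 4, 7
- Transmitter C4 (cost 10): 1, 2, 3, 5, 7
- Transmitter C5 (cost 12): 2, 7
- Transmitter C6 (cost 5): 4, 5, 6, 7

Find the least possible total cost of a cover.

C1, C6 together cover every region (C1 ∪ C6 = {0, 1, 2, 3, 4, 5, 6, 7}); total cost 10 + 5 = 15.
No covering selection has total cost below 15.

15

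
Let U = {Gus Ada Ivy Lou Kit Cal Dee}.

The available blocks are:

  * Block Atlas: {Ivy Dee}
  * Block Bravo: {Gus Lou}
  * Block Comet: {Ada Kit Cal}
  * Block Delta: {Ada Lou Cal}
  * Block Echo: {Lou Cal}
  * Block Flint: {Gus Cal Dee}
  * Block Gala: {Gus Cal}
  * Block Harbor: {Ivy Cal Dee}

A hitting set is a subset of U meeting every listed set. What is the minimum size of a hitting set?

H = {Lou, Cal, Dee} meets every block (each contains at least one member of H), and |H| = 3.
The blocks Atlas, Bravo, Comet are pairwise disjoint, so any hitting set needs a separate element for each — at least 3. Hence 3 is optimal.

3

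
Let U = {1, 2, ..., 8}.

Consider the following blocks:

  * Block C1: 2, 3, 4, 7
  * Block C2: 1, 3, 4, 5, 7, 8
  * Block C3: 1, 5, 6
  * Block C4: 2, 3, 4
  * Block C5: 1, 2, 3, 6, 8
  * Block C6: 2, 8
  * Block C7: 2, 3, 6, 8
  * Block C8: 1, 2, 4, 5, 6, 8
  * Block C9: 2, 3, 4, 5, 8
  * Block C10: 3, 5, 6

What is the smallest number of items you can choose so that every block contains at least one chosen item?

The 2 items {2, 5} hit every block.
The blocks C3, C4 are pairwise disjoint, so any hitting set needs a separate item for each — at least 2. Hence 2 is optimal.

2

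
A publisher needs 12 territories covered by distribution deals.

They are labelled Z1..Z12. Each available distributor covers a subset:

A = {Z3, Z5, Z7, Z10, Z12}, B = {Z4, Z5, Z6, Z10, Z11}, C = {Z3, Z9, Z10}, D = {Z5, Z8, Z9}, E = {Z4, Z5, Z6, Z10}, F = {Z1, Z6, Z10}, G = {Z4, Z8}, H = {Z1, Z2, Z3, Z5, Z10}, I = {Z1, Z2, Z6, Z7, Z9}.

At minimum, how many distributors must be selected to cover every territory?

A and B and D and I together: A ∪ B ∪ D ∪ I = {Z1, Z2, Z3, Z4, Z5, Z6, Z7, Z8, Z9, Z10, Z11, Z12} — every territory is covered.
No 3 of the 9 distributors cover everything (all 84 combinations miss at least one territory), so 4 is optimal.

4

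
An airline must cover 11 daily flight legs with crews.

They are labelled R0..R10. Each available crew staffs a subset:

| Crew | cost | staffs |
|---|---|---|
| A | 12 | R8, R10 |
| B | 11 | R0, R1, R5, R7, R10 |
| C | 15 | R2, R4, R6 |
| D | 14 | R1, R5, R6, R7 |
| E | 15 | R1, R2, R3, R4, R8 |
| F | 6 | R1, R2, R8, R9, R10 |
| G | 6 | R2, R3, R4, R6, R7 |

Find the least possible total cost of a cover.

23

B, F, G together cover every leg (B ∪ F ∪ G = {R0, R1, R2, R3, R4, R5, R6, R7, R8, R9, R10}); total cost 11 + 6 + 6 = 23.
No covering selection has total cost below 23.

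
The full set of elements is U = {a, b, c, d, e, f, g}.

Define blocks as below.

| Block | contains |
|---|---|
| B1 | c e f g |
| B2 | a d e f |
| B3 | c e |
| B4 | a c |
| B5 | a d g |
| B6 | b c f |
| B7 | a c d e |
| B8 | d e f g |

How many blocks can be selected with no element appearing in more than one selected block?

2

B4, B8 are pairwise disjoint (B4={a,c}; B8={d,e,f,g}).
Every remaining block overlaps one of these, and no 3 of the listed blocks are pairwise disjoint, so 2 is the maximum.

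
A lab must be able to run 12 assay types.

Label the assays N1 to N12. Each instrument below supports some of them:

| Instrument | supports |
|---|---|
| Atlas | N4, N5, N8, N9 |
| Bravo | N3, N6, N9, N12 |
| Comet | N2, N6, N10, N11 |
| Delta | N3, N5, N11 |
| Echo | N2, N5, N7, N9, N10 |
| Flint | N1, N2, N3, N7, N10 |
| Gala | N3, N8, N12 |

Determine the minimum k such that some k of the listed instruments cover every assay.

4

Take {Atlas, Comet, Flint, Gala}. Their union is {N1, N2, N3, N4, N5, N6, N7, N8, N9, N10, N11, N12}, which is all 12 assays.
No 3 of the 7 instruments cover everything (all 35 combinations miss at least one assay), so 4 is optimal.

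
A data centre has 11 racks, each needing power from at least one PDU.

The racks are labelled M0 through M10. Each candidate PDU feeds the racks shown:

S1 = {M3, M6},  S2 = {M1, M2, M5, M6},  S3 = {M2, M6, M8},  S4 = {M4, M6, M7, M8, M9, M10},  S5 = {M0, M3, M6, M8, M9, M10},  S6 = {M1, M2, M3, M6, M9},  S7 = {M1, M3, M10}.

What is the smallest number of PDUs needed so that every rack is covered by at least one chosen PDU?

3

S2 and S4 and S5 together: S2 ∪ S4 ∪ S5 = {M0, M1, M2, M3, M4, M5, M6, M7, M8, M9, M10} — every rack is covered.
Only S5 contains M0, so S5 is forced; the remaining 5 racks need at least 2 more PDUs (each remaining PDU adds at most 3) — so at least 3 PDUs are needed, and 3 is optimal.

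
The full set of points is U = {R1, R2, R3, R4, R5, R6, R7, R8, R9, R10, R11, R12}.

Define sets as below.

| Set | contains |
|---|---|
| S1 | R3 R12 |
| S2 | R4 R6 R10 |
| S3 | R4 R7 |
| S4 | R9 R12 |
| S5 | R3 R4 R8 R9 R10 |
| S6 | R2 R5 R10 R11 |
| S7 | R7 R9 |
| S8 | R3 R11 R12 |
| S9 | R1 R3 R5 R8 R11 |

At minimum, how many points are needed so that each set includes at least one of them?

4

H = {R4, R7, R11, R12} meets every set (each contains at least one member of H), and |H| = 4.
No choice of 3 points meets every set, so 4 is the minimum.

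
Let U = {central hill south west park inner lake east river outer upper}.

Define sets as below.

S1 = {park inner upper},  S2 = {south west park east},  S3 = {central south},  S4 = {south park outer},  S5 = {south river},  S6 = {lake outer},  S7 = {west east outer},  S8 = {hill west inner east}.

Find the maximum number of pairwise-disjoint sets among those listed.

S3, S6, S8 are pairwise disjoint (S3={central,south}; S6={lake,outer}; S8={hill,west,inner,east}).
Every remaining set overlaps one of these, and no 4 of the listed sets are pairwise disjoint, so 3 is the maximum.

3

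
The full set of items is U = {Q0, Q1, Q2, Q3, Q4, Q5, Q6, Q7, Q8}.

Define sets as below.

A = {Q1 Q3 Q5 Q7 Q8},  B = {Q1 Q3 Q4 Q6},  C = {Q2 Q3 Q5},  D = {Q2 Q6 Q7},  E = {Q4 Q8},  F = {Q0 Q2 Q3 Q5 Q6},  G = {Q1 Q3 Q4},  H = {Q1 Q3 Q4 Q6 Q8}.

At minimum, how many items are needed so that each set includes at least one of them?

3

T = {Q3, Q4, Q6} meets every set (each contains at least one member of T), and |T| = 3.
No choice of 2 items meets every set, so 3 is the minimum.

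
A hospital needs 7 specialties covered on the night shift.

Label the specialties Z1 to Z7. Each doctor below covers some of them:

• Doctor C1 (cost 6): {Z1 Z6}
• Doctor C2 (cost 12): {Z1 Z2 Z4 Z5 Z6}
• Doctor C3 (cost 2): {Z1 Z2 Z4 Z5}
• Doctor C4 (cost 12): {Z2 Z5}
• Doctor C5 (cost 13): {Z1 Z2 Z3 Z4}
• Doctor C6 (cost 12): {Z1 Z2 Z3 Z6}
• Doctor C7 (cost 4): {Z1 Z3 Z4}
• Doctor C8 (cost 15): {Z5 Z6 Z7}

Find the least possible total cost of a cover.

21

C3, C7, C8 together cover every specialty (C3 ∪ C7 ∪ C8 = {Z1, Z2, Z3, Z4, Z5, Z6, Z7}); total cost 2 + 4 + 15 = 21.
The greedy pick C3, C7, C1, C8 costs 27; no covering selection beats 21.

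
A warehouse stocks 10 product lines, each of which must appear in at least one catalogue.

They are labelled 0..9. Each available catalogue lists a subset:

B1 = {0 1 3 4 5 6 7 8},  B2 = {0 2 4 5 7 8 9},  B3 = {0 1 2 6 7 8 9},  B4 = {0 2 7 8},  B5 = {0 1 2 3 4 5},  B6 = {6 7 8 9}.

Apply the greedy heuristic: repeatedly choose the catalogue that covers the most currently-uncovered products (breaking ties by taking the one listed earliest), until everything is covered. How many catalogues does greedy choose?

2

Greedy: pick B1 (covers 8 new) → pick B2 (covers 2 new). Total picks: 2.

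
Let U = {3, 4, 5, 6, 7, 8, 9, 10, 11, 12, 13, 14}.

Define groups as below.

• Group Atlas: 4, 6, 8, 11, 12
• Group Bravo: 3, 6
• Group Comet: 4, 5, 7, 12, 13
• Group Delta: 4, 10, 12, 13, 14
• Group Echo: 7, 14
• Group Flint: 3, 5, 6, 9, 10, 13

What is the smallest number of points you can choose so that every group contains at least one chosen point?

Take H = {6, 7, 10}. Each listed group contains at least one of these, so H is a hitting set of size 3.
No choice of 2 points meets every group, so 3 is the minimum.

3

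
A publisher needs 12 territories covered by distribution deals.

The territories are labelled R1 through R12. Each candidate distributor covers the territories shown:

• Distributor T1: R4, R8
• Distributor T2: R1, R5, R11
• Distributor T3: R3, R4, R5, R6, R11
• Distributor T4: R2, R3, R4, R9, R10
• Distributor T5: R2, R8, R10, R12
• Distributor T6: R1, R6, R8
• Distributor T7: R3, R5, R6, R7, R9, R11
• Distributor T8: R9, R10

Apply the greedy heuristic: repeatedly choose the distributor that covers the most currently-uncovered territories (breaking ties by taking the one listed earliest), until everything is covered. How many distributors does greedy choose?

Greedy: pick T7 (covers 6 new) → pick T5 (covers 4 new) → pick T1 (covers 1 new) → pick T2 (covers 1 new). Total picks: 4.

4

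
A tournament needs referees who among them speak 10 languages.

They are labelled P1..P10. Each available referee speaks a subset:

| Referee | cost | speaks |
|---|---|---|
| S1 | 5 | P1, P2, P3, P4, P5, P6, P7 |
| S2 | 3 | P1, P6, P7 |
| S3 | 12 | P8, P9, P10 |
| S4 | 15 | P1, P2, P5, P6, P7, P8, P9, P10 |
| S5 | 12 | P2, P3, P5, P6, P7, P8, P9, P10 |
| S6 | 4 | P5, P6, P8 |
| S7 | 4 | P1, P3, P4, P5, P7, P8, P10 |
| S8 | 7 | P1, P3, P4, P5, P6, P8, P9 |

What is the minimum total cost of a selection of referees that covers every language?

16

S5, S7 together cover every language (S5 ∪ S7 = {P1, P2, P3, P4, P5, P6, P7, P8, P9, P10}); total cost 12 + 4 = 16.
No covering selection has total cost below 16.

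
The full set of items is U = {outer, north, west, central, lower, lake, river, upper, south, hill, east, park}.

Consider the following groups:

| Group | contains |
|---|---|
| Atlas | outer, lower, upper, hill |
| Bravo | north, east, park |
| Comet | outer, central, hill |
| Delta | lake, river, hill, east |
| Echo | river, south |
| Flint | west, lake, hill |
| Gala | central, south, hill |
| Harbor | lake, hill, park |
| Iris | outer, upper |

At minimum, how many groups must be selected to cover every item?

Atlas, Bravo, Comet, Echo, and Flint cover everything between them: the union {outer, north, west, central, lower, lake, river, upper, south, hill, east, park} is all of U.
No 4 of the 9 groups cover everything (all 126 combinations miss at least one item), so 5 is optimal.

5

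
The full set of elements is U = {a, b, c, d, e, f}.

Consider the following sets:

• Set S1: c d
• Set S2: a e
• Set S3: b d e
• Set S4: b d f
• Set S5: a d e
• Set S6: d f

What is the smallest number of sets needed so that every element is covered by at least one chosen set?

3

S1, S2, and S4 cover everything between them: the union {a, b, c, d, e, f} is all of U.
Only S1 contains c, so S1 is forced; the remaining 4 elements need at least 2 more sets (each remaining set adds at most 2) — so at least 3 sets are needed, and 3 is optimal.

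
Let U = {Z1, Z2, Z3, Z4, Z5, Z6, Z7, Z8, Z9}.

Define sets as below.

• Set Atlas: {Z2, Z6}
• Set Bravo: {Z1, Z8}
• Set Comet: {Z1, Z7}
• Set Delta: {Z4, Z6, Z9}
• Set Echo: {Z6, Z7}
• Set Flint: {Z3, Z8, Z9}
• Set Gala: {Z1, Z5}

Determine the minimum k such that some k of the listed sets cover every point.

5

Atlas, Delta, Echo, Flint, and Gala cover everything between them: the union {Z1, Z2, Z3, Z4, Z5, Z6, Z7, Z8, Z9} is all of U.
No 4 of the 7 sets cover everything (all 35 combinations miss at least one point), so 5 is optimal.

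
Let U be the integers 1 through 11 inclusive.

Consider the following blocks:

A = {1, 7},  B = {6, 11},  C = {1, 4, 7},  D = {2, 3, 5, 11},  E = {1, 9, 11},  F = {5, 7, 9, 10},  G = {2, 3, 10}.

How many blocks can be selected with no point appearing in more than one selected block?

3

A, B, G are pairwise disjoint (A={1,7}; B={6,11}; G={2,3,10}).
Every remaining block overlaps one of these, and no 4 of the listed blocks are pairwise disjoint, so 3 is the maximum.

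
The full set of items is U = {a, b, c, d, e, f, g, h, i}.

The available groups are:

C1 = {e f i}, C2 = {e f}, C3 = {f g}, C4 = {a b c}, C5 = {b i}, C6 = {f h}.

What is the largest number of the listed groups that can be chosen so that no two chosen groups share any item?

2

C1, C4 are pairwise disjoint (C1={e,f,i}; C4={a,b,c}).
Every remaining group overlaps one of these, and no 3 of the listed groups are pairwise disjoint, so 2 is the maximum.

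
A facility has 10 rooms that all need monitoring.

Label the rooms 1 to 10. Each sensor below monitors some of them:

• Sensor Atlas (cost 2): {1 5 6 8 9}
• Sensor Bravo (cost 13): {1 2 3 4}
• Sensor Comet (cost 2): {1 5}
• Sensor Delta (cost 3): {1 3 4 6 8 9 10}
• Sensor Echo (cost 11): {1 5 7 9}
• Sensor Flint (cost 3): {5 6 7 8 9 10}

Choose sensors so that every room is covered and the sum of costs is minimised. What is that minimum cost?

16

Bravo, Flint together cover every room (Bravo ∪ Flint = {1, 2, 3, 4, 5, 6, 7, 8, 9, 10}); total cost 13 + 3 = 16.
The greedy pick Atlas, Delta, Flint, Bravo costs 21; no covering selection beats 16.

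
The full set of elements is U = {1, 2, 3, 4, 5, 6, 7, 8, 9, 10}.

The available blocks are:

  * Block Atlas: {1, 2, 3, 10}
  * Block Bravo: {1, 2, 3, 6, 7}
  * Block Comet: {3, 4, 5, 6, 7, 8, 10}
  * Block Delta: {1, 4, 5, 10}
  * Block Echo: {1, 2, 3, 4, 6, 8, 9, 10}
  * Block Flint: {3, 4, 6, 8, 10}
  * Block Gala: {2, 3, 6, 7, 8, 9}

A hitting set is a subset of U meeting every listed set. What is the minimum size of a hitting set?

The 2 elements {3, 10} hit every block.
The blocks Delta, Gala are pairwise disjoint, so any hitting set needs a separate element for each — at least 2. Hence 2 is optimal.

2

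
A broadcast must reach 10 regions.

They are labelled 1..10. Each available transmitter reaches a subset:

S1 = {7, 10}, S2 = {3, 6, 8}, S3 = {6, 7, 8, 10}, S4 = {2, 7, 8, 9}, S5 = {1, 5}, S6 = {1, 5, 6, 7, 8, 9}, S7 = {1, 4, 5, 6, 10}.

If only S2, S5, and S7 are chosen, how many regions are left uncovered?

3

Union of S2, S5, S7 = {1, 3, 4, 5, 6, 8, 10}.
Not covered: 2, 7, 9 — 3 regions.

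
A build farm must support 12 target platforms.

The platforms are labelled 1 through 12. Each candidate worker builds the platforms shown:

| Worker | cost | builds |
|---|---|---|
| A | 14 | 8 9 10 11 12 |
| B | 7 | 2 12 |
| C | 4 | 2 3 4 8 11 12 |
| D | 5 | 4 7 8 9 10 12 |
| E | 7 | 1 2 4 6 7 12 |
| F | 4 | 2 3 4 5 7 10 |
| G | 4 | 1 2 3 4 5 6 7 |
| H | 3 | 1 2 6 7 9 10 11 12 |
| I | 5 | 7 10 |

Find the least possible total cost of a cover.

11

C, F, H together cover every platform (C ∪ F ∪ H = {1, 2, 3, 4, 5, 6, 7, 8, 9, 10, 11, 12}); total cost 4 + 4 + 3 = 11.
No covering selection has total cost below 11.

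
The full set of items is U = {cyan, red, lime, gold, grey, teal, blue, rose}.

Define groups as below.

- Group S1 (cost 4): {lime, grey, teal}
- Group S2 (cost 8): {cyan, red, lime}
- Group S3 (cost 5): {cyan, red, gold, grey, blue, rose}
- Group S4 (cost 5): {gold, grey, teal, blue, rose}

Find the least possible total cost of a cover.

S1, S3 together cover every item (S1 ∪ S3 = {cyan, red, lime, gold, grey, teal, blue, rose}); total cost 4 + 5 = 9.
No covering selection has total cost below 9.

9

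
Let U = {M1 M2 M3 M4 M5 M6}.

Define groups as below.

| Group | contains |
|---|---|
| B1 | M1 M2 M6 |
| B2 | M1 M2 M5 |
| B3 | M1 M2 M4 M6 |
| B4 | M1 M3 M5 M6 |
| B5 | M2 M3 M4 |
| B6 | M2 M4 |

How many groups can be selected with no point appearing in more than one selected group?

2

B4, B6 are pairwise disjoint (B4={M1,M3,M5,M6}; B6={M2,M4}).
Every remaining group overlaps one of these, and no 3 of the listed groups are pairwise disjoint, so 2 is the maximum.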